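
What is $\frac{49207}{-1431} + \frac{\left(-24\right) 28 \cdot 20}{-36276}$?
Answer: $- \frac{147150041}{4325913} \approx -34.016$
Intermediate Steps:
$\frac{49207}{-1431} + \frac{\left(-24\right) 28 \cdot 20}{-36276} = 49207 \left(- \frac{1}{1431}\right) + \left(-672\right) 20 \left(- \frac{1}{36276}\right) = - \frac{49207}{1431} - - \frac{1120}{3023} = - \frac{49207}{1431} + \frac{1120}{3023} = - \frac{147150041}{4325913}$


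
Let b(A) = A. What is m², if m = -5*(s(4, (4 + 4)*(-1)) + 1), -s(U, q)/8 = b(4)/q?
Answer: 625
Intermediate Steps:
s(U, q) = -32/q
m = -25 (m = -5*(-32*(-1/(4 + 4)) + 1) = -5*(-32/(8*(-1)) + 1) = -5*(-32/(-8) + 1) = -5*(-32*(-⅛) + 1) = -5*(4 + 1) = -5*5 = -25)
m² = (-25)² = 625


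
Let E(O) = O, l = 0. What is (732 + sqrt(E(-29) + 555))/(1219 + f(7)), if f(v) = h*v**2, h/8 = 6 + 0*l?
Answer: 732/3571 + sqrt(526)/3571 ≈ 0.21141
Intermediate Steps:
h = 48 (h = 8*(6 + 0*0) = 8*(6 + 0) = 8*6 = 48)
f(v) = 48*v**2
(732 + sqrt(E(-29) + 555))/(1219 + f(7)) = (732 + sqrt(-29 + 555))/(1219 + 48*7**2) = (732 + sqrt(526))/(1219 + 48*49) = (732 + sqrt(526))/(1219 + 2352) = (732 + sqrt(526))/3571 = (732 + sqrt(526))*(1/3571) = 732/3571 + sqrt(526)/3571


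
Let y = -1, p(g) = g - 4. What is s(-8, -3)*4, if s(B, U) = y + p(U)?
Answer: -32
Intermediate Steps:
p(g) = -4 + g
s(B, U) = -5 + U (s(B, U) = -1 + (-4 + U) = -5 + U)
s(-8, -3)*4 = (-5 - 3)*4 = -8*4 = -32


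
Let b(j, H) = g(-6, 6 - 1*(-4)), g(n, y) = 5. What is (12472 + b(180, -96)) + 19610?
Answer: 32087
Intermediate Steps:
b(j, H) = 5
(12472 + b(180, -96)) + 19610 = (12472 + 5) + 19610 = 12477 + 19610 = 32087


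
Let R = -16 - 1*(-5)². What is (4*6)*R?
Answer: -984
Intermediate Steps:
R = -41 (R = -16 - 1*25 = -16 - 25 = -41)
(4*6)*R = (4*6)*(-41) = 24*(-41) = -984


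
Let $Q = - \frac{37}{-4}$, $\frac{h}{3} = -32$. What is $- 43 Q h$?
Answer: $38184$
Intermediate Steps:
$h = -96$ ($h = 3 \left(-32\right) = -96$)
$Q = \frac{37}{4}$ ($Q = \left(-37\right) \left(- \frac{1}{4}\right) = \frac{37}{4} \approx 9.25$)
$- 43 Q h = \left(-43\right) \frac{37}{4} \left(-96\right) = \left(- \frac{1591}{4}\right) \left(-96\right) = 38184$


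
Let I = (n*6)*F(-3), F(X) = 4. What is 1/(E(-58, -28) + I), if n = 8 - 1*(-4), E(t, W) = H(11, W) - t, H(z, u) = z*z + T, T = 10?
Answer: 1/477 ≈ 0.0020964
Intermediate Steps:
H(z, u) = 10 + z**2 (H(z, u) = z*z + 10 = z**2 + 10 = 10 + z**2)
E(t, W) = 131 - t (E(t, W) = (10 + 11**2) - t = (10 + 121) - t = 131 - t)
n = 12 (n = 8 + 4 = 12)
I = 288 (I = (12*6)*4 = 72*4 = 288)
1/(E(-58, -28) + I) = 1/((131 - 1*(-58)) + 288) = 1/((131 + 58) + 288) = 1/(189 + 288) = 1/477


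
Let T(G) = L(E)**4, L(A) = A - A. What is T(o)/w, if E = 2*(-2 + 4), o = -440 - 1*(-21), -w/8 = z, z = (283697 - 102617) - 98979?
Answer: 0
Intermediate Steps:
z = 82101 (z = 181080 - 98979 = 82101)
w = -656808 (w = -8*82101 = -656808)
o = -419 (o = -440 + 21 = -419)
E = 4 (E = 2*2 = 4)
L(A) = 0
T(G) = 0 (T(G) = 0**4 = 0)
T(o)/w = 0/(-656808) = 0*(-1/656808) = 0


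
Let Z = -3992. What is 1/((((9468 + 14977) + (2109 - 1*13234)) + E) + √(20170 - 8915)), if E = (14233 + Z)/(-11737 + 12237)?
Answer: 3335120500/44489301248081 - 250000*√11255/44489301248081 ≈ 7.4368e-5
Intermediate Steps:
E = 10241/500 (E = (14233 - 3992)/(-11737 + 12237) = 10241/500 ≈ 20.482)
1/((((9468 + 14977) + (2109 - 1*13234)) + E) + √(20170 - 8915)) = 1/((((9468 + 14977) + (2109 - 1*13234)) + 10241/500) + √(20170 - 8915)) = 1/(((24445 + (2109 - 13234)) + 10241/500) + √11255) = 1/(((24445 - 11125) + 10241/500) + √11255) = 1/((13320 + 10241/500) + √11255) = 1/(6670241/500 + √11255)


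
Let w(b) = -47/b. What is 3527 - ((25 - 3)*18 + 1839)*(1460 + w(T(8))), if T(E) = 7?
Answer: -22711966/7 ≈ -3.2446e+6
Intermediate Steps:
3527 - ((25 - 3)*18 + 1839)*(1460 + w(T(8))) = 3527 - ((25 - 3)*18 + 1839)*(1460 - 47/7) = 3527 - (22*18 + 1839)*(1460 - 47*⅐) = 3527 - (396 + 1839)*(1460 - 47/7) = 3527 - 2235*10173/7 = 3527 - 1*22736655/7 = 3527 - 22736655/7 = -22711966/7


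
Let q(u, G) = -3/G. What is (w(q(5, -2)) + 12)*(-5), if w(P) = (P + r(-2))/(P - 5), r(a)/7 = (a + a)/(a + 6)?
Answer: -475/7 ≈ -67.857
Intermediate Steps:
r(a) = 14*a/(6 + a) (r(a) = 7*((a + a)/(a + 6)) = 7*((2*a)/(6 + a)) = 7*(2*a/(6 + a)) = 14*a/(6 + a))
w(P) = (-7 + P)/(-5 + P) (w(P) = (P + 14*(-2)/(6 - 2))/(P - 5) = (P + 14*(-2)/4)/(-5 + P) = (P + 14*(-2)*(¼))/(-5 + P) = (P - 7)/(-5 + P) = (-7 + P)/(-5 + P))
(w(q(5, -2)) + 12)*(-5) = ((-7 - 3/(-2))/(-5 - 3/(-2)) + 12)*(-5) = ((-7 - 3*(-½))/(-5 - 3*(-½)) + 12)*(-5) = ((-7 + 3/2)/(-5 + 3/2) + 12)*(-5) = (-11/2/(-7/2) + 12)*(-5) = (-2/7*(-11/2) + 12)*(-5) = (11/7 + 12)*(-5) = (95/7)*(-5) = -475/7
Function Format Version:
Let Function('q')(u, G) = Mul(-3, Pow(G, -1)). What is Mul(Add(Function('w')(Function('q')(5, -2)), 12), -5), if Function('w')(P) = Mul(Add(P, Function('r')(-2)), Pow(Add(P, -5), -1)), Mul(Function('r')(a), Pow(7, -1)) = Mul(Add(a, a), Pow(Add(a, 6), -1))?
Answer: Rational(-475, 7) ≈ -67.857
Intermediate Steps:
Function('r')(a) = Mul(14, a, Pow(Add(6, a), -1)) (Function('r')(a) = Mul(7, Mul(Add(a, a), Pow(Add(a, 6), -1))) = Mul(7, Mul(Mul(2, a), Pow(Add(6, a), -1))) = Mul(7, Mul(2, a, Pow(Add(6, a), -1))) = Mul(14, a, Pow(Add(6, a), -1)))
Function('w')(P) = Mul(Pow(Add(-5, P), -1), Add(-7, P)) (Function('w')(P) = Mul(Add(P, Mul(14, -2, Pow(Add(6, -2), -1))), Pow(Add(P, -5), -1)) = Mul(Add(P, Mul(14, -2, Pow(4, -1))), Pow(Add(-5, P), -1)) = Mul(Add(P, Mul(14, -2, Rational(1, 4))), Pow(Add(-5, P), -1)) = Mul(Add(P, -7), Pow(Add(-5, P), -1)) = Mul(Add(-7, P), Pow(Add(-5, P), -1)) = Mul(Pow(Add(-5, P), -1), Add(-7, P)))
Mul(Add(Function('w')(Function('q')(5, -2)), 12), -5) = Mul(Add(Mul(Pow(Add(-5, Mul(-3, Pow(-2, -1))), -1), Add(-7, Mul(-3, Pow(-2, -1)))), 12), -5) = Mul(Add(Mul(Pow(Add(-5, Mul(-3, Rational(-1, 2))), -1), Add(-7, Mul(-3, Rational(-1, 2)))), 12), -5) = Mul(Add(Mul(Pow(Add(-5, Rational(3, 2)), -1), Add(-7, Rational(3, 2))), 12), -5) = Mul(Add(Mul(Pow(Rational(-7, 2), -1), Rational(-11, 2)), 12), -5) = Mul(Add(Mul(Rational(-2, 7), Rational(-11, 2)), 12), -5) = Mul(Add(Rational(11, 7), 12), -5) = Mul(Rational(95, 7), -5) = Rational(-475, 7)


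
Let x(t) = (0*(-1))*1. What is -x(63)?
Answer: 0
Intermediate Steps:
x(t) = 0 (x(t) = 0*1 = 0)
-x(63) = -1*0 = 0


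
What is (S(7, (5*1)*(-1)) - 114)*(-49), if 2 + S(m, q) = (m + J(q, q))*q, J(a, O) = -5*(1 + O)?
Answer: 12299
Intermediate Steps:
J(a, O) = -5 - 5*O
S(m, q) = -2 + q*(-5 + m - 5*q) (S(m, q) = -2 + (m + (-5 - 5*q))*q = -2 + (-5 + m - 5*q)*q = -2 + q*(-5 + m - 5*q))
(S(7, (5*1)*(-1)) - 114)*(-49) = ((-2 + 7*((5*1)*(-1)) - 5*(5*1)*(-1)*(1 + (5*1)*(-1))) - 114)*(-49) = ((-2 + 7*(5*(-1)) - 5*5*(-1)*(1 + 5*(-1))) - 114)*(-49) = ((-2 + 7*(-5) - 5*(-5)*(1 - 5)) - 114)*(-49) = ((-2 - 35 - 5*(-5)*(-4)) - 114)*(-49) = ((-2 - 35 - 100) - 114)*(-49) = (-137 - 114)*(-49) = -251*(-49) = 12299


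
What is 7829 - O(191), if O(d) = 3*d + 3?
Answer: 7253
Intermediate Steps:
O(d) = 3 + 3*d
7829 - O(191) = 7829 - (3 + 3*191) = 7829 - (3 + 573) = 7829 - 1*576 = 7829 - 576 = 7253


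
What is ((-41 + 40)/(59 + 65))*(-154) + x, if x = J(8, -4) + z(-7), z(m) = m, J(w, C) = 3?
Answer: -171/62 ≈ -2.7581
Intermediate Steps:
x = -4 (x = 3 - 7 = -4)
((-41 + 40)/(59 + 65))*(-154) + x = ((-41 + 40)/(59 + 65))*(-154) - 4 = -1/124*(-154) - 4 = 77/62 - 4 = -171/62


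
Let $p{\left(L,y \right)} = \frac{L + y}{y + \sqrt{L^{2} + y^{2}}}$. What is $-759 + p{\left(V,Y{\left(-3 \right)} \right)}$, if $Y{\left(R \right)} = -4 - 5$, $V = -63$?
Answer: $- \frac{37199}{49} - \frac{40 \sqrt{2}}{49} \approx -760.32$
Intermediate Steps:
$Y{\left(R \right)} = -9$ ($Y{\left(R \right)} = -4 - 5 = -9$)
$p{\left(L,y \right)} = \frac{L + y}{y + \sqrt{L^{2} + y^{2}}}$
$-759 + p{\left(V,Y{\left(-3 \right)} \right)} = -759 + \frac{-63 - 9}{-9 + \sqrt{\left(-63\right)^{2} + \left(-9\right)^{2}}} = -759 + \frac{1}{-9 + \sqrt{3969 + 81}} \left(-72\right) = -759 + \frac{1}{-9 + \sqrt{4050}} \left(-72\right) = -759 + \frac{1}{-9 + 45 \sqrt{2}} \left(-72\right) = -759 - \frac{72}{-9 + 45 \sqrt{2}}$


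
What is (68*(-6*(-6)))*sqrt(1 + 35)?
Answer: 14688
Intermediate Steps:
(68*(-6*(-6)))*sqrt(1 + 35) = (68*36)*sqrt(36) = 2448*6 = 14688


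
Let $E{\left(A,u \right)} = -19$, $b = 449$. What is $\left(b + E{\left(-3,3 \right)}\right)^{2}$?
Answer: $184900$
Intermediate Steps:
$\left(b + E{\left(-3,3 \right)}\right)^{2} = \left(449 - 19\right)^{2} = 430^{2} = 184900$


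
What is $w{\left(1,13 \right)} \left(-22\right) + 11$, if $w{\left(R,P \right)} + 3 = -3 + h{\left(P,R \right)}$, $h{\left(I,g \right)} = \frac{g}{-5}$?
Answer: $\frac{737}{5} \approx 147.4$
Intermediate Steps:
$h{\left(I,g \right)} = - \frac{g}{5}$ ($h{\left(I,g \right)} = g \left(- \frac{1}{5}\right) = - \frac{g}{5}$)
$w{\left(R,P \right)} = -6 - \frac{R}{5}$ ($w{\left(R,P \right)} = -3 - \left(3 + \frac{R}{5}\right) = -6 - \frac{R}{5}$)
$w{\left(1,13 \right)} \left(-22\right) + 11 = \left(-6 - \frac{1}{5}\right) \left(-22\right) + 11 = \left(- \frac{31}{5}\right) \left(-22\right) + 11 = \frac{682}{5} + 11 = \frac{737}{5}$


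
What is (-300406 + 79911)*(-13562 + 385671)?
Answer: -82048173955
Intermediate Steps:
(-300406 + 79911)*(-13562 + 385671) = -220495*372109 = -82048173955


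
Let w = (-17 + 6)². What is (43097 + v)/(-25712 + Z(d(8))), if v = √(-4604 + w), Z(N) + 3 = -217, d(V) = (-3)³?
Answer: -43097/25932 - I*√4483/25932 ≈ -1.6619 - 0.002582*I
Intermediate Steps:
d(V) = -27
Z(N) = -220 (Z(N) = -3 - 217 = -220)
w = 121 (w = (-11)² = 121)
v = I*√4483 (v = √(-4604 + 121) = √(-4483) = I*√4483 ≈ 66.955*I)
(43097 + v)/(-25712 + Z(d(8))) = (43097 + I*√4483)/(-25712 - 220) = (43097 + I*√4483)/(-25932) = (43097 + I*√4483)*(-1/25932) = -43097/25932 - I*√4483/25932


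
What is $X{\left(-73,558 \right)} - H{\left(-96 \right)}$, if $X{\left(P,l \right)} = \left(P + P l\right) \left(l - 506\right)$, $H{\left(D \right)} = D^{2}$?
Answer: $-2131180$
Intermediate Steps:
$X{\left(P,l \right)} = \left(-506 + l\right) \left(P + P l\right)$ ($X{\left(P,l \right)} = \left(P + P l\right) \left(-506 + l\right) = \left(-506 + l\right) \left(P + P l\right)$)
$X{\left(-73,558 \right)} - H{\left(-96 \right)} = - 73 \left(-506 + 558^{2} - 281790\right) - \left(-96\right)^{2} = - 73 \left(-506 + 311364 - 281790\right) - 9216 = \left(-73\right) 29068 - 9216 = -2121964 - 9216 = -2131180$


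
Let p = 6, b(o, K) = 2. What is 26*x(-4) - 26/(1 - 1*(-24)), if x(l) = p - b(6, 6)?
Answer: 2574/25 ≈ 102.96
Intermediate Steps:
x(l) = 4 (x(l) = 6 - 1*2 = 6 - 2 = 4)
26*x(-4) - 26/(1 - 1*(-24)) = 26*4 - 26/(1 - 1*(-24)) = 104 - 26/(1 + 24) = 104 - 26/25 = 2574/25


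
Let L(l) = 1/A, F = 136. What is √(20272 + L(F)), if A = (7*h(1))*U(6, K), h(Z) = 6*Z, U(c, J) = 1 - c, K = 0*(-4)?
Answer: √893994990/210 ≈ 142.38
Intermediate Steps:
K = 0
A = -210 (A = (7*(6*1))*(1 - 1*6) = (7*6)*(1 - 6) = 42*(-5) = -210)
L(l) = -1/210 (L(l) = 1/(-210) = -1/210)
√(20272 + L(F)) = √(20272 - 1/210) = √(4257119/210) = √893994990/210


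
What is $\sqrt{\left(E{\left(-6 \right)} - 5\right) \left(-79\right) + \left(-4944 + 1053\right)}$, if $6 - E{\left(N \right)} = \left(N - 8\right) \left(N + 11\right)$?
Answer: $10 i \sqrt{95} \approx 97.468 i$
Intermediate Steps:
$E{\left(N \right)} = 6 - \left(-8 + N\right) \left(11 + N\right)$ ($E{\left(N \right)} = 6 - \left(N - 8\right) \left(N + 11\right) = 6 - \left(-8 + N\right) \left(11 + N\right)$)
$\sqrt{\left(E{\left(-6 \right)} - 5\right) \left(-79\right) + \left(-4944 + 1053\right)} = \sqrt{\left(\left(94 - \left(-6\right)^{2} - -18\right) - 5\right) \left(-79\right) + \left(-4944 + 1053\right)} = \sqrt{\left(\left(94 - 36 + 18\right) - 5\right) \left(-79\right) - 3891} = \sqrt{\left(76 - 5\right) \left(-79\right) - 3891} = \sqrt{71 \left(-79\right) - 3891} = \sqrt{-5609 - 3891} = \sqrt{-9500} = 10 i \sqrt{95}$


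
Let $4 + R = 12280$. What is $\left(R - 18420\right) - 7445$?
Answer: $-13589$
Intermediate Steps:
$R = 12276$ ($R = -4 + 12280 = 12276$)
$\left(R - 18420\right) - 7445 = \left(12276 - 18420\right) - 7445 = -6144 - 7445 = -13589$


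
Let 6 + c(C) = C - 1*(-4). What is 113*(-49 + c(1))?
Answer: -5650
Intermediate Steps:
c(C) = -2 + C (c(C) = -6 + (C - 1*(-4)) = -6 + (C + 4) = -6 + (4 + C) = -2 + C)
113*(-49 + c(1)) = 113*(-49 + (-2 + 1)) = 113*(-49 - 1) = 113*(-50) = -5650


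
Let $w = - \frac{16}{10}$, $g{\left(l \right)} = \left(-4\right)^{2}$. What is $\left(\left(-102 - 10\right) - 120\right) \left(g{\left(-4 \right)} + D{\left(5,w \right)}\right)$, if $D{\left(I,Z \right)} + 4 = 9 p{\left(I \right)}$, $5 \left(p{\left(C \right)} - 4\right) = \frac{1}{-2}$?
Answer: $- \frac{54636}{5} \approx -10927.0$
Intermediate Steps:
$p{\left(C \right)} = \frac{39}{10}$ ($p{\left(C \right)} = 4 + \frac{1}{5 \left(-2\right)} = 4 + \frac{1}{5} \left(- \frac{1}{2}\right) = 4 - \frac{1}{10} = \frac{39}{10}$)
$g{\left(l \right)} = 16$
$w = - \frac{8}{5}$ ($w = \left(-16\right) \frac{1}{10} = - \frac{8}{5} \approx -1.6$)
$D{\left(I,Z \right)} = \frac{311}{10}$ ($D{\left(I,Z \right)} = -4 + 9 \cdot \frac{39}{10} = -4 + \frac{351}{10} = \frac{311}{10}$)
$\left(\left(-102 - 10\right) - 120\right) \left(g{\left(-4 \right)} + D{\left(5,w \right)}\right) = \left(\left(-102 - 10\right) - 120\right) \left(16 + \frac{311}{10}\right) = \left(-112 - 120\right) \frac{471}{10} = \left(-232\right) \frac{471}{10} = - \frac{54636}{5}$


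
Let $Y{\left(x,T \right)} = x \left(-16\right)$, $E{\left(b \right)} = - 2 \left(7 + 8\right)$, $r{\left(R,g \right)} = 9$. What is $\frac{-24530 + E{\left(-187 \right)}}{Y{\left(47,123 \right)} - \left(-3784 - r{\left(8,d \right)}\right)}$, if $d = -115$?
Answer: $- \frac{24560}{3041} \approx -8.0763$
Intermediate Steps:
$E{\left(b \right)} = -30$ ($E{\left(b \right)} = \left(-2\right) 15 = -30$)
$Y{\left(x,T \right)} = - 16 x$
$\frac{-24530 + E{\left(-187 \right)}}{Y{\left(47,123 \right)} - \left(-3784 - r{\left(8,d \right)}\right)} = \frac{-24530 - 30}{\left(-16\right) 47 + \left(\left(7034 + 9\right) - 3250\right)} = - \frac{24560}{-752 + \left(7043 - 3250\right)} = - \frac{24560}{-752 + 3793} = - \frac{24560}{3041}$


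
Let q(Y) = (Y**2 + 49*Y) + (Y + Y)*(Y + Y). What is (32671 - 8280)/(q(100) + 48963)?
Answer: 24391/103863 ≈ 0.23484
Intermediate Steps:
q(Y) = 5*Y**2 + 49*Y (q(Y) = (Y**2 + 49*Y) + (2*Y)*(2*Y) = (Y**2 + 49*Y) + 4*Y**2 = 5*Y**2 + 49*Y)
(32671 - 8280)/(q(100) + 48963) = (32671 - 8280)/(100*(49 + 5*100) + 48963) = 24391/(100*(49 + 500) + 48963) = 24391/(100*549 + 48963) = 24391/(54900 + 48963) = 24391/103863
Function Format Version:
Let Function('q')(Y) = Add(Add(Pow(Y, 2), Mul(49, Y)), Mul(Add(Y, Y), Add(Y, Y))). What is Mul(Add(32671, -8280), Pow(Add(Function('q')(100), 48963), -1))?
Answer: Rational(24391, 103863) ≈ 0.23484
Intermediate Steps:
Function('q')(Y) = Add(Mul(5, Pow(Y, 2)), Mul(49, Y)) (Function('q')(Y) = Add(Add(Pow(Y, 2), Mul(49, Y)), Mul(Mul(2, Y), Mul(2, Y))) = Add(Add(Pow(Y, 2), Mul(49, Y)), Mul(4, Pow(Y, 2))) = Add(Mul(5, Pow(Y, 2)), Mul(49, Y)))
Mul(Add(32671, -8280), Pow(Add(Function('q')(100), 48963), -1)) = Mul(Add(32671, -8280), Pow(Add(Mul(100, Add(49, Mul(5, 100))), 48963), -1)) = Mul(24391, Pow(Add(Mul(100, Add(49, 500)), 48963), -1)) = Mul(24391, Pow(Add(Mul(100, 549), 48963), -1)) = Mul(24391, Pow(Add(54900, 48963), -1)) = Mul(24391, Pow(103863, -1)) = Mul(24391, Rational(1, 103863)) = Rational(24391, 103863)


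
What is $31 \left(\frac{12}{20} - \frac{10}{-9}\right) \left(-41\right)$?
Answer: $- \frac{97867}{45} \approx -2174.8$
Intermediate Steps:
$31 \left(\frac{12}{20} - \frac{10}{-9}\right) \left(-41\right) = 31 \left(12 \cdot \frac{1}{20} - - \frac{10}{9}\right) \left(-41\right) = 31 \left(\frac{3}{5} + \frac{10}{9}\right) \left(-41\right) = 31 \cdot \frac{77}{45} \left(-41\right) = \frac{2387}{45} \left(-41\right) = - \frac{97867}{45}$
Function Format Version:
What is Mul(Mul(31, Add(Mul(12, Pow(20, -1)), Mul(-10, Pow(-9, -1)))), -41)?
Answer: Rational(-97867, 45) ≈ -2174.8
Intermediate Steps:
Mul(Mul(31, Add(Mul(12, Pow(20, -1)), Mul(-10, Pow(-9, -1)))), -41) = Mul(Mul(31, Add(Mul(12, Rational(1, 20)), Mul(-10, Rational(-1, 9)))), -41) = Mul(Mul(31, Add(Rational(3, 5), Rational(10, 9))), -41) = Mul(Mul(31, Rational(77, 45)), -41) = Mul(Rational(2387, 45), -41) = Rational(-97867, 45)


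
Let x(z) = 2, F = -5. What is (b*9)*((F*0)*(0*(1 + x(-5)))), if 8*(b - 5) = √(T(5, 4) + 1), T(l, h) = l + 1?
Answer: 0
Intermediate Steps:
T(l, h) = 1 + l
b = 5 + √7/8 (b = 5 + √((1 + 5) + 1)/8 = 5 + √(6 + 1)/8 = 5 + √7/8 ≈ 5.3307)
(b*9)*((F*0)*(0*(1 + x(-5)))) = ((5 + √7/8)*9)*((-5*0)*(0*(1 + 2))) = (45 + 9*√7/8)*(0*(0*3)) = (45 + 9*√7/8)*(0*0) = (45 + 9*√7/8)*0 = 0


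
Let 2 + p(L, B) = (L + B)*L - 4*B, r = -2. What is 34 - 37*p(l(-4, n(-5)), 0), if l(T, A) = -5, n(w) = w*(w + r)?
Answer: -817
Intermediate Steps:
n(w) = w*(-2 + w) (n(w) = w*(w - 2) = w*(-2 + w))
p(L, B) = -2 - 4*B + L*(B + L) (p(L, B) = -2 + ((L + B)*L - 4*B) = -2 + ((B + L)*L - 4*B) = -2 + (L*(B + L) - 4*B) = -2 + (-4*B + L*(B + L)) = -2 - 4*B + L*(B + L))
34 - 37*p(l(-4, n(-5)), 0) = 34 - 37*(-2 + (-5)² - 4*0 + 0*(-5)) = 34 - 37*(-2 + 25 + 0 + 0) = 34 - 37*23 = 34 - 851 = -817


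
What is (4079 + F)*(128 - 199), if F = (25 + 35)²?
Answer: -545209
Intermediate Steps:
F = 3600 (F = 60² = 3600)
(4079 + F)*(128 - 199) = (4079 + 3600)*(128 - 199) = 7679*(-71) = -545209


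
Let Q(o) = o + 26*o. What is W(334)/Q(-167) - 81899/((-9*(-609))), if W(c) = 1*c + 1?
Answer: -13745138/915327 ≈ -15.017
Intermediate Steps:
W(c) = 1 + c (W(c) = c + 1 = 1 + c)
Q(o) = 27*o
W(334)/Q(-167) - 81899/((-9*(-609))) = (1 + 334)/((27*(-167))) - 81899/((-9*(-609))) = 335/(-4509) - 81899/5481 = 335*(-1/4509) - 81899*1/5481 = -335/4509 - 81899/5481 = -13745138/915327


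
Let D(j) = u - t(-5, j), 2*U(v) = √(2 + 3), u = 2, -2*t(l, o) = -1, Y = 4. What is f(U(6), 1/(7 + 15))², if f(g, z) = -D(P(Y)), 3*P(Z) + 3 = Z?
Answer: 9/4 ≈ 2.2500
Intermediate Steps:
t(l, o) = ½ (t(l, o) = -½*(-1) = ½)
P(Z) = -1 + Z/3
U(v) = √5/2 (U(v) = √(2 + 3)/2 = √5/2)
D(j) = 3/2 (D(j) = 2 - 1*½ = 2 - ½ = 3/2)
f(g, z) = -3/2 (f(g, z) = -1*3/2 = -3/2)
f(U(6), 1/(7 + 15))² = (-3/2)² = 9/4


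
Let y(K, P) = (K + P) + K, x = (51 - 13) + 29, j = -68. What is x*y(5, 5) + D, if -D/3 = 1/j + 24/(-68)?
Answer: 68415/68 ≈ 1006.1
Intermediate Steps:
x = 67 (x = 38 + 29 = 67)
y(K, P) = P + 2*K
D = 75/68 (D = -3*(1/(-68) + 24/(-68)) = -3*(1*(-1/68) + 24*(-1/68)) = -3*(-1/68 - 6/17) = -3*(-25/68) = 75/68 ≈ 1.1029)
x*y(5, 5) + D = 67*(5 + 2*5) + 75/68 = 67*(5 + 10) + 75/68 = 67*15 + 75/68 = 1005 + 75/68 = 68415/68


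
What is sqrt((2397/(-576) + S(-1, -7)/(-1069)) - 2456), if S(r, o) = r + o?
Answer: I*sqrt(1619347977381)/25656 ≈ 49.6*I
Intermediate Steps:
S(r, o) = o + r
sqrt((2397/(-576) + S(-1, -7)/(-1069)) - 2456) = sqrt((2397/(-576) + (-7 - 1)/(-1069)) - 2456) = sqrt((2397*(-1/576) - 8*(-1/1069)) - 2456) = sqrt((-799/192 + 8/1069) - 2456) = sqrt(-852595/205248 - 2456) = sqrt(-504941683/205248) = I*sqrt(1619347977381)/25656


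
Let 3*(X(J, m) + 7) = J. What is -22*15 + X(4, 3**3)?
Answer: -1007/3 ≈ -335.67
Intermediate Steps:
X(J, m) = -7 + J/3
-22*15 + X(4, 3**3) = -22*15 + (-7 + (1/3)*4) = -330 + (-7 + 4/3) = -330 - 17/3 = -1007/3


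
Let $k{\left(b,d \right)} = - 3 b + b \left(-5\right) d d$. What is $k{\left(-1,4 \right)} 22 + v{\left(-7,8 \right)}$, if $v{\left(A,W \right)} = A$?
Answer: $1819$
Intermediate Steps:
$k{\left(b,d \right)} = - 3 b - 5 b d^{2}$ ($k{\left(b,d \right)} = - 3 b + - 5 b d d = - 3 b - 5 b d^{2}$)
$k{\left(-1,4 \right)} 22 + v{\left(-7,8 \right)} = \left(-1\right) \left(-1\right) \left(3 + 5 \cdot 4^{2}\right) 22 - 7 = \left(-1\right) \left(-1\right) \left(3 + 5 \cdot 16\right) 22 - 7 = \left(-1\right) \left(-1\right) \left(3 + 80\right) 22 - 7 = \left(-1\right) \left(-1\right) 83 \cdot 22 - 7 = 83 \cdot 22 - 7 = 1826 - 7 = 1819$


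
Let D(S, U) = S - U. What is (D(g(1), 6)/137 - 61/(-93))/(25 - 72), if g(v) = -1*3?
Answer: -160/12741 ≈ -0.012558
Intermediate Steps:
g(v) = -3
(D(g(1), 6)/137 - 61/(-93))/(25 - 72) = ((-3 - 1*6)/137 - 61/(-93))/(25 - 72) = ((-3 - 6)*(1/137) - 61*(-1/93))/(-47) = (-9*1/137 + 61/93)*(-1/47) = (-9/137 + 61/93)*(-1/47) = (7520/12741)*(-1/47) = -160/12741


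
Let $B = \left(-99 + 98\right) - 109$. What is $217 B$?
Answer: $-23870$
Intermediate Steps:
$B = -110$ ($B = -1 - 109 = -110$)
$217 B = 217 \left(-110\right) = -23870$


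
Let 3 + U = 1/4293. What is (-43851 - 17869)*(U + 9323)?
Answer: -2469464168920/4293 ≈ -5.7523e+8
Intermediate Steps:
U = -12878/4293 (U = -3 + 1/4293 = -12878/4293 ≈ -2.9998)
(-43851 - 17869)*(U + 9323) = (-43851 - 17869)*(-12878/4293 + 9323) = -61720*40010761/4293 = -2469464168920/4293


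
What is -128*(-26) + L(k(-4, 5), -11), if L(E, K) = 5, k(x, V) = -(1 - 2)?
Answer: 3333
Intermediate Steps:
k(x, V) = 1 (k(x, V) = -1*(-1) = 1)
-128*(-26) + L(k(-4, 5), -11) = -128*(-26) + 5 = 3328 + 5 = 3333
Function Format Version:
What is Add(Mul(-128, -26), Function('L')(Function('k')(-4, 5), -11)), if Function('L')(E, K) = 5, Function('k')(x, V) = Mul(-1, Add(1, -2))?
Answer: 3333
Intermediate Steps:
Function('k')(x, V) = 1 (Function('k')(x, V) = Mul(-1, -1) = 1)
Add(Mul(-128, -26), Function('L')(Function('k')(-4, 5), -11)) = Add(Mul(-128, -26), 5) = Add(3328, 5) = 3333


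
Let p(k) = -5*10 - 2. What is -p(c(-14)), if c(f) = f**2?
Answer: 52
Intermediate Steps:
p(k) = -52 (p(k) = -50 - 2 = -52)
-p(c(-14)) = -1*(-52) = 52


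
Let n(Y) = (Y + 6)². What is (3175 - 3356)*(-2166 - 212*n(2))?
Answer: 2847854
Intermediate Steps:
n(Y) = (6 + Y)²
(3175 - 3356)*(-2166 - 212*n(2)) = (3175 - 3356)*(-2166 - 212*(6 + 2)²) = -181*(-2166 - 212*8²) = -181*(-2166 - 212*64) = -181*(-2166 - 13568) = -181*(-15734) = 2847854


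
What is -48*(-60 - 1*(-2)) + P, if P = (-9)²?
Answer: 2865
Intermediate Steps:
P = 81
-48*(-60 - 1*(-2)) + P = -48*(-60 - 1*(-2)) + 81 = -48*(-60 + 2) + 81 = -48*(-58) + 81 = 2784 + 81 = 2865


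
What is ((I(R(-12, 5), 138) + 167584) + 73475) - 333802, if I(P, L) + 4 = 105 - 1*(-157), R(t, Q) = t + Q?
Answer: -92485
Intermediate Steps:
R(t, Q) = Q + t
I(P, L) = 258 (I(P, L) = -4 + (105 - 1*(-157)) = -4 + (105 + 157) = -4 + 262 = 258)
((I(R(-12, 5), 138) + 167584) + 73475) - 333802 = ((258 + 167584) + 73475) - 333802 = (167842 + 73475) - 333802 = 241317 - 333802 = -92485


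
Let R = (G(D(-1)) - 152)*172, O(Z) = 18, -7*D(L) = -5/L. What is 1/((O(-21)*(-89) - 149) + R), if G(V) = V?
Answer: -7/196125 ≈ -3.5692e-5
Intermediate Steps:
D(L) = 5/(7*L) (D(L) = -(-5)/(7*L) = 5/(7*L))
R = -183868/7 (R = ((5/7)/(-1) - 152)*172 = ((5/7)*(-1) - 152)*172 = (-5/7 - 152)*172 = -1069/7*172 = -183868/7 ≈ -26267.)
1/((O(-21)*(-89) - 149) + R) = 1/((18*(-89) - 149) - 183868/7) = 1/((-1602 - 149) - 183868/7) = 1/(-1751 - 183868/7) = 1/(-196125/7) = -7/196125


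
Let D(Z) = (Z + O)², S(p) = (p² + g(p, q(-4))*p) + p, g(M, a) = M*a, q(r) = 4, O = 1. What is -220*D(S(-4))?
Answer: -1304380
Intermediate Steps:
S(p) = p + 5*p² (S(p) = (p² + (p*4)*p) + p = (p² + (4*p)*p) + p = (p² + 4*p²) + p = 5*p² + p = p + 5*p²)
D(Z) = (1 + Z)² (D(Z) = (Z + 1)² = (1 + Z)²)
-220*D(S(-4)) = -220*(1 - 4*(1 + 5*(-4)))² = -220*(1 - 4*(1 - 20))² = -220*(1 - 4*(-19))² = -220*(1 + 76)² = -220*77² = -220*5929 = -1304380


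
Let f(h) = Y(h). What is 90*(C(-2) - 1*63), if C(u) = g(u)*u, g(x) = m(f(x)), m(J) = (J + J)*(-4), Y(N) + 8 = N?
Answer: -20070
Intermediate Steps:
Y(N) = -8 + N
f(h) = -8 + h
m(J) = -8*J (m(J) = (2*J)*(-4) = -8*J)
g(x) = 64 - 8*x (g(x) = -8*(-8 + x) = 64 - 8*x)
C(u) = u*(64 - 8*u) (C(u) = (64 - 8*u)*u = u*(64 - 8*u))
90*(C(-2) - 1*63) = 90*(8*(-2)*(8 - 1*(-2)) - 1*63) = 90*(8*(-2)*(8 + 2) - 63) = 90*(8*(-2)*10 - 63) = 90*(-160 - 63) = 90*(-223) = -20070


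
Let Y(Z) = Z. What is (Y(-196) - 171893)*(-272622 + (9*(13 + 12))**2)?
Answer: 38203241733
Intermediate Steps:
(Y(-196) - 171893)*(-272622 + (9*(13 + 12))**2) = (-196 - 171893)*(-272622 + (9*(13 + 12))**2) = -172089*(-272622 + (9*25)**2) = -172089*(-272622 + 225**2) = -172089*(-272622 + 50625) = -172089*(-221997) = 38203241733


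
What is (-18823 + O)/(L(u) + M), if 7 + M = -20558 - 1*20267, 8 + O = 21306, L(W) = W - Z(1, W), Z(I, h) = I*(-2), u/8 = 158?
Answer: -2475/39566 ≈ -0.062554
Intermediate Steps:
u = 1264 (u = 8*158 = 1264)
Z(I, h) = -2*I
L(W) = 2 + W (L(W) = W - (-2) = W - 1*(-2) = W + 2 = 2 + W)
O = 21298 (O = -8 + 21306 = 21298)
M = -40832 (M = -7 + (-20558 - 1*20267) = -7 + (-20558 - 20267) = -7 - 40825 = -40832)
(-18823 + O)/(L(u) + M) = (-18823 + 21298)/((2 + 1264) - 40832) = 2475/(1266 - 40832) = 2475/(-39566) = 2475*(-1/39566) = -2475/39566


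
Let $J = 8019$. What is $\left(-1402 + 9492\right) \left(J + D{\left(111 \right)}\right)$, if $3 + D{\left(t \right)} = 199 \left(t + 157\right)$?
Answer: $496305320$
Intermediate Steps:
$D{\left(t \right)} = 31240 + 199 t$ ($D{\left(t \right)} = -3 + 199 \left(t + 157\right) = -3 + 199 \left(157 + t\right) = -3 + \left(31243 + 199 t\right) = 31240 + 199 t$)
$\left(-1402 + 9492\right) \left(J + D{\left(111 \right)}\right) = \left(-1402 + 9492\right) \left(8019 + \left(31240 + 199 \cdot 111\right)\right) = 8090 \left(8019 + \left(31240 + 22089\right)\right) = 8090 \left(8019 + 53329\right) = 8090 \cdot 61348 = 496305320$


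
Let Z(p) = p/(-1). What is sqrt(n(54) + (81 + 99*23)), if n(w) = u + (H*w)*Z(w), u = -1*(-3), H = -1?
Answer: sqrt(5277) ≈ 72.643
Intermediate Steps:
Z(p) = -p (Z(p) = p*(-1) = -p)
u = 3
n(w) = 3 + w**2 (n(w) = 3 + (-w)*(-w) = 3 + w**2)
sqrt(n(54) + (81 + 99*23)) = sqrt((3 + 54**2) + (81 + 99*23)) = sqrt((3 + 2916) + (81 + 2277)) = sqrt(2919 + 2358) = sqrt(5277)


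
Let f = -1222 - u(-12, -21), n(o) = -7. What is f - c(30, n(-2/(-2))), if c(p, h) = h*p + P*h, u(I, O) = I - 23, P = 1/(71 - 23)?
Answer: -46889/48 ≈ -976.85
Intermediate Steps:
P = 1/48 ≈ 0.020833
u(I, O) = -23 + I
c(p, h) = h/48 + h*p (c(p, h) = h*p + h/48 = h/48 + h*p)
f = -1187 (f = -1222 - (-23 - 12) = -1222 - 1*(-35) = -1222 + 35 = -1187)
f - c(30, n(-2/(-2))) = -1187 - (-7)*(1/48 + 30) = -1187 - (-7)*1441/48 = -1187 - 1*(-10087/48) = -1187 + 10087/48 = -46889/48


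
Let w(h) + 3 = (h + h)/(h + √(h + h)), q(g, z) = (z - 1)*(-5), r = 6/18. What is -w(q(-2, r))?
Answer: -2 + √15 ≈ 1.8730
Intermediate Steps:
r = ⅓ (r = 6*(1/18) = ⅓ ≈ 0.33333)
q(g, z) = 5 - 5*z (q(g, z) = (-1 + z)*(-5) = 5 - 5*z)
w(h) = -3 + 2*h/(h + √2*√h) (w(h) = -3 + (h + h)/(h + √(h + h)) = -3 + (2*h)/(h + √(2*h)) = -3 + (2*h)/(h + √2*√h) = -3 + 2*h/(h + √2*√h))
-w(q(-2, r)) = -(-(5 - 5*⅓) - 3*√2*√(5 - 5*⅓))/((5 - 5*⅓) + √2*√(5 - 5*⅓)) = -(-(5 - 5/3) - 3*√2*√(5 - 5/3))/((5 - 5/3) + √2*√(5 - 5/3)) = -(-1*10/3 - 3*√2*√(10/3))/(10/3 + √2*√(10/3)) = -(-10/3 - 3*√2*√30/3)/(10/3 + √2*(√30/3)) = -(-10/3 - 2*√15)/(10/3 + 2*√15/3)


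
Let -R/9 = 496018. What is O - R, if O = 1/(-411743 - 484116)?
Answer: 3999259705157/895859 ≈ 4.4642e+6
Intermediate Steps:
R = -4464162 (R = -9*496018 = -4464162)
O = -1/895859 (O = 1/(-895859) = -1/895859 ≈ -1.1162e-6)
O - R = -1/895859 - 1*(-4464162) = -1/895859 + 4464162 = 3999259705157/895859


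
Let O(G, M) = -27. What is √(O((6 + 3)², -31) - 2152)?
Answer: I*√2179 ≈ 46.68*I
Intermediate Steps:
√(O((6 + 3)², -31) - 2152) = √(-27 - 2152) = √(-2179) = I*√2179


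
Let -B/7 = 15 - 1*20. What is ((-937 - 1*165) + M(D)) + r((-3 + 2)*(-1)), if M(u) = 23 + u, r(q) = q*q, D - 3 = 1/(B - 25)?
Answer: -10749/10 ≈ -1074.9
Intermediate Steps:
B = 35 (B = -7*(15 - 1*20) = -7*(15 - 20) = -7*(-5) = 35)
D = 31/10 (D = 3 + 1/(35 - 25) = 3 + 1/10 = 3 + ⅒ = 31/10 ≈ 3.1000)
r(q) = q²
((-937 - 1*165) + M(D)) + r((-3 + 2)*(-1)) = ((-937 - 1*165) + (23 + 31/10)) + ((-3 + 2)*(-1))² = ((-937 - 165) + 261/10) + (-1*(-1))² = (-1102 + 261/10) + 1² = -10759/10 + 1 = -10749/10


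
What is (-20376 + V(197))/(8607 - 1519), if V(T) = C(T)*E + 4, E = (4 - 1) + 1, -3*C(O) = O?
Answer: -3869/1329 ≈ -2.9112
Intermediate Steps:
C(O) = -O/3
E = 4 (E = 3 + 1 = 4)
V(T) = 4 - 4*T/3 (V(T) = -T/3*4 + 4 = -4*T/3 + 4 = 4 - 4*T/3)
(-20376 + V(197))/(8607 - 1519) = (-20376 + (4 - 4/3*197))/(8607 - 1519) = (-20376 + (4 - 788/3))/7088 = (-20376 - 776/3)*(1/7088) = -61904/3*1/7088 = -3869/1329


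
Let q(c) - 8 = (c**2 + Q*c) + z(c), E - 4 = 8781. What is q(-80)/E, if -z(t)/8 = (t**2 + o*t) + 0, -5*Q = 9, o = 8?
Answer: -39528/8785 ≈ -4.4995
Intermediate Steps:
E = 8785 (E = 4 + 8781 = 8785)
Q = -9/5 (Q = -1/5*9 = -9/5 ≈ -1.8000)
z(t) = -64*t - 8*t**2 (z(t) = -8*((t**2 + 8*t) + 0) = -8*(t**2 + 8*t) = -64*t - 8*t**2)
q(c) = 8 + c**2 - 9*c/5 - 8*c*(8 + c) (q(c) = 8 + ((c**2 - 9*c/5) - 8*c*(8 + c)) = 8 + (c**2 - 9*c/5 - 8*c*(8 + c)) = 8 + c**2 - 9*c/5 - 8*c*(8 + c))
q(-80)/E = (8 - 7*(-80)**2 - 329/5*(-80))/8785 = (8 - 7*6400 + 5264)*(1/8785) = (8 - 44800 + 5264)*(1/8785) = -39528*1/8785 = -39528/8785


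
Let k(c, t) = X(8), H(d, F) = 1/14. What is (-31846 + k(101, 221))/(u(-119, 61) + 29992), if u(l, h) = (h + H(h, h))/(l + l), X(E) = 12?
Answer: -106070888/99932489 ≈ -1.0614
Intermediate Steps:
H(d, F) = 1/14
u(l, h) = (1/14 + h)/(2*l) (u(l, h) = (h + 1/14)/(l + l) = (1/14 + h)/((2*l)) = (1/14 + h)*(1/(2*l)) = (1/14 + h)/(2*l))
k(c, t) = 12
(-31846 + k(101, 221))/(u(-119, 61) + 29992) = (-31846 + 12)/((1/28)*(1 + 14*61)/(-119) + 29992) = -31834/((1/28)*(-1/119)*(1 + 854) + 29992) = -31834/((1/28)*(-1/119)*855 + 29992) = -31834/(-855/3332 + 29992) = -31834/99932489/3332 = -31834*3332/99932489 = -106070888/99932489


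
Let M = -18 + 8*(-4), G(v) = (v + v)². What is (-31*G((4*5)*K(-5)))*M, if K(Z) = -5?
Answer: 62000000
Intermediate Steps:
G(v) = 4*v² (G(v) = (2*v)² = 4*v²)
M = -50 (M = -18 - 32 = -50)
(-31*G((4*5)*K(-5)))*M = -124*((4*5)*(-5))²*(-50) = -124*(20*(-5))²*(-50) = -124*(-100)²*(-50) = -124*10000*(-50) = -31*40000*(-50) = -1240000*(-50) = 62000000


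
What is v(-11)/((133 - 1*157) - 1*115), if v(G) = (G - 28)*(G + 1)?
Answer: -390/139 ≈ -2.8058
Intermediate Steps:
v(G) = (1 + G)*(-28 + G) (v(G) = (-28 + G)*(1 + G) = (1 + G)*(-28 + G))
v(-11)/((133 - 1*157) - 1*115) = (-28 + (-11)**2 - 27*(-11))/((133 - 1*157) - 1*115) = (-28 + 121 + 297)/((133 - 157) - 115) = 390/(-24 - 115) = 390/(-139) = 390*(-1/139) = -390/139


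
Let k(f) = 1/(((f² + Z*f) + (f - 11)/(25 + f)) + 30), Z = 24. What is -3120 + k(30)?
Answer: -283199225/90769 ≈ -3120.0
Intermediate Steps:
k(f) = 1/(30 + f² + 24*f + (-11 + f)/(25 + f)) (k(f) = 1/(((f² + 24*f) + (f - 11)/(25 + f)) + 30) = 1/(((f² + 24*f) + (-11 + f)/(25 + f)) + 30) = 1/((f² + 24*f + (-11 + f)/(25 + f)) + 30) = 1/(30 + f² + 24*f + (-11 + f)/(25 + f)))
-3120 + k(30) = -3120 + (25 + 30)/(739 + 30³ + 49*30² + 631*30) = -3120 + 55/(739 + 27000 + 49*900 + 18930) = -3120 + 55/(739 + 27000 + 44100 + 18930) = -3120 + 55/90769 = -283199225/90769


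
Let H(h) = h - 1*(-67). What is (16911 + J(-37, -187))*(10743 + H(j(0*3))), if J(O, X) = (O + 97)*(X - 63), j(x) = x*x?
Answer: 20657910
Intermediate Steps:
j(x) = x**2
H(h) = 67 + h (H(h) = h + 67 = 67 + h)
J(O, X) = (-63 + X)*(97 + O) (J(O, X) = (97 + O)*(-63 + X) = (-63 + X)*(97 + O))
(16911 + J(-37, -187))*(10743 + H(j(0*3))) = (16911 + (-6111 - 63*(-37) + 97*(-187) - 37*(-187)))*(10743 + (67 + (0*3)**2)) = (16911 + (-6111 + 2331 - 18139 + 6919))*(10743 + (67 + 0**2)) = (16911 - 15000)*(10743 + (67 + 0)) = 1911*(10743 + 67) = 1911*10810 = 20657910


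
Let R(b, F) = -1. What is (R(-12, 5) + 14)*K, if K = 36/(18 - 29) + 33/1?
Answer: 4251/11 ≈ 386.45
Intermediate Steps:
K = 327/11 (K = 36/(-11) + 33*1 = 36*(-1/11) + 33 = -36/11 + 33 = 327/11 ≈ 29.727)
(R(-12, 5) + 14)*K = (-1 + 14)*(327/11) = 13*(327/11) = 4251/11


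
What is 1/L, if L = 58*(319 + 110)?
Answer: 1/24882 ≈ 4.0190e-5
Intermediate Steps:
L = 24882 (L = 58*429 = 24882)
1/L = 1/24882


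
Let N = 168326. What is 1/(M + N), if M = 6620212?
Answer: 1/6788538 ≈ 1.4731e-7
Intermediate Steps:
1/(M + N) = 1/(6620212 + 168326) = 1/6788538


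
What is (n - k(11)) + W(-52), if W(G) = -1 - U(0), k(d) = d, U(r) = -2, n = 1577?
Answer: 1567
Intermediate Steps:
W(G) = 1 (W(G) = -1 - 1*(-2) = -1 + 2 = 1)
(n - k(11)) + W(-52) = (1577 - 1*11) + 1 = (1577 - 11) + 1 = 1566 + 1 = 1567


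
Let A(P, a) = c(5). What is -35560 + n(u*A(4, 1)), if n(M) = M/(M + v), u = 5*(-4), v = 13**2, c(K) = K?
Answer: -2453740/69 ≈ -35561.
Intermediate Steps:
A(P, a) = 5
v = 169
u = -20
n(M) = M/(169 + M) (n(M) = M/(M + 169) = M/(169 + M))
-35560 + n(u*A(4, 1)) = -35560 + (-20*5)/(169 - 20*5) = -35560 - 100/(169 - 100) = -35560 - 100/69 = -2453740/69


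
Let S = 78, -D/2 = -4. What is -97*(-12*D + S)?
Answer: 1746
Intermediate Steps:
D = 8 (D = -2*(-4) = 8)
-97*(-12*D + S) = -97*(-12*8 + 78) = -97*(-96 + 78) = -97*(-18) = 1746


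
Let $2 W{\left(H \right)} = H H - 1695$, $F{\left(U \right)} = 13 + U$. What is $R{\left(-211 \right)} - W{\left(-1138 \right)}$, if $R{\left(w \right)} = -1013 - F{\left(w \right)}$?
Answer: $- \frac{1294979}{2} \approx -6.4749 \cdot 10^{5}$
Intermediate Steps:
$W{\left(H \right)} = - \frac{1695}{2} + \frac{H^{2}}{2}$ ($W{\left(H \right)} = \frac{H H - 1695}{2} = \frac{H^{2} - 1695}{2} = \frac{-1695 + H^{2}}{2} = - \frac{1695}{2} + \frac{H^{2}}{2}$)
$R{\left(w \right)} = -1026 - w$ ($R{\left(w \right)} = -1013 - \left(13 + w\right) = -1026 - w$)
$R{\left(-211 \right)} - W{\left(-1138 \right)} = \left(-1026 - -211\right) - \left(- \frac{1695}{2} + \frac{\left(-1138\right)^{2}}{2}\right) = \left(-1026 + 211\right) - \left(- \frac{1695}{2} + \frac{1}{2} \cdot 1295044\right) = -815 - \left(- \frac{1695}{2} + 647522\right) = -815 - \frac{1293349}{2} = - \frac{1294979}{2}$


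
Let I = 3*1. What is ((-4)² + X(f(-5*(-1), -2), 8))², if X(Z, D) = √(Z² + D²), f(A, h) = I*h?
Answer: 676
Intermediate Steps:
I = 3
f(A, h) = 3*h
X(Z, D) = √(D² + Z²)
((-4)² + X(f(-5*(-1), -2), 8))² = ((-4)² + √(8² + (3*(-2))²))² = (16 + √(64 + (-6)²))² = (16 + √(64 + 36))² = (16 + √100)² = (16 + 10)² = 26² = 676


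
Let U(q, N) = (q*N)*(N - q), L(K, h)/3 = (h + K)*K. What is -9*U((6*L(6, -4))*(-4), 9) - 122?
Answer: 61095910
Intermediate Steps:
L(K, h) = 3*K*(K + h) (L(K, h) = 3*((h + K)*K) = 3*((K + h)*K) = 3*(K*(K + h)) = 3*K*(K + h))
U(q, N) = N*q*(N - q) (U(q, N) = (N*q)*(N - q) = N*q*(N - q))
-9*U((6*L(6, -4))*(-4), 9) - 122 = -81*(6*(3*6*(6 - 4)))*(-4)*(9 - 6*(3*6*(6 - 4))*(-4)) - 122 = -81*(6*(3*6*2))*(-4)*(9 - 6*(3*6*2)*(-4)) - 122 = -81*(6*36)*(-4)*(9 - 6*36*(-4)) - 122 = -81*216*(-4)*(9 - 216*(-4)) - 122 = -81*(-864)*(9 - 1*(-864)) - 122 = -81*(-864)*(9 + 864) - 122 = -81*(-864)*873 - 122 = -9*(-6788448) - 122 = 61096032 - 122 = 61095910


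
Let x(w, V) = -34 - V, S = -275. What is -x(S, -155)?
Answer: -121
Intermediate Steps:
-x(S, -155) = -(-34 - 1*(-155)) = -(-34 + 155) = -1*121 = -121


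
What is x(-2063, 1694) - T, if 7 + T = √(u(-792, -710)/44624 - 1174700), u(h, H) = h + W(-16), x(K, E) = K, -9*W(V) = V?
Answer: -2056 - I*√328947435232042/16734 ≈ -2056.0 - 1083.8*I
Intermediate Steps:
W(V) = -V/9
u(h, H) = 16/9 + h (u(h, H) = h - ⅑*(-16) = h + 16/9 = 16/9 + h)
T = -7 + I*√328947435232042/16734 (T = -7 + √((16/9 - 792)/44624 - 1174700) = -7 + √(-7112/9*1/44624 - 1174700) = -7 + √(-889/50202 - 1174700) = -7 + √(-58972290289/50202) = -7 + I*√328947435232042/16734 ≈ -7.0 + 1083.8*I)
x(-2063, 1694) - T = -2063 - (-7 + I*√328947435232042/16734) = -2063 + (7 - I*√328947435232042/16734) = -2056 - I*√328947435232042/16734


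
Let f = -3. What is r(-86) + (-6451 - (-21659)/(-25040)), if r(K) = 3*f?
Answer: -161780059/25040 ≈ -6460.9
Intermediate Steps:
r(K) = -9 (r(K) = 3*(-3) = -9)
r(-86) + (-6451 - (-21659)/(-25040)) = -9 + (-6451 - (-21659)/(-25040)) = -9 + (-6451 - (-21659)*(-1)/25040) = -9 + (-6451 - 1*21659/25040) = -9 + (-6451 - 21659/25040) = -9 - 161554699/25040 = -161780059/25040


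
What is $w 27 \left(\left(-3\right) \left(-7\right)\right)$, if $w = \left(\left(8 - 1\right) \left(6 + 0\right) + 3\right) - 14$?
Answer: $17577$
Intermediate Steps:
$w = 31$ ($w = \left(7 \cdot 6 + 3\right) - 14 = \left(42 + 3\right) - 14 = 45 - 14 = 31$)
$w 27 \left(\left(-3\right) \left(-7\right)\right) = 31 \cdot 27 \left(\left(-3\right) \left(-7\right)\right) = 837 \cdot 21 = 17577$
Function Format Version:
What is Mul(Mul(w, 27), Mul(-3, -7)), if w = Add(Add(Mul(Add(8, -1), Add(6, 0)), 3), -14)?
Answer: 17577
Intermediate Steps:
w = 31 (w = Add(Add(Mul(7, 6), 3), -14) = Add(Add(42, 3), -14) = Add(45, -14) = 31)
Mul(Mul(w, 27), Mul(-3, -7)) = Mul(Mul(31, 27), Mul(-3, -7)) = Mul(837, 21) = 17577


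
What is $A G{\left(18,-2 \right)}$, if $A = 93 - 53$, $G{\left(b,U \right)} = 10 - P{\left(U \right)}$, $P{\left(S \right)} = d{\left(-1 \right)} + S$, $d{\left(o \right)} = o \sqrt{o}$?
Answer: $480 + 40 i \approx 480.0 + 40.0 i$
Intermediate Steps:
$d{\left(o \right)} = o^{\frac{3}{2}}$
$P{\left(S \right)} = S - i$ ($P{\left(S \right)} = \left(-1\right)^{\frac{3}{2}} + S = - i + S = S - i$)
$G{\left(b,U \right)} = 10 + i - U$ ($G{\left(b,U \right)} = 10 - \left(U - i\right) = 10 + i - U$)
$A = 40$
$A G{\left(18,-2 \right)} = 40 \left(10 + i - -2\right) = 40 \left(10 + i + 2\right) = 40 \left(12 + i\right) = 480 + 40 i$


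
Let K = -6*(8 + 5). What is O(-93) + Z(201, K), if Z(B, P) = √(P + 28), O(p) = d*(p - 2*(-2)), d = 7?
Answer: -623 + 5*I*√2 ≈ -623.0 + 7.0711*I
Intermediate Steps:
O(p) = 28 + 7*p (O(p) = 7*(p - 2*(-2)) = 7*(p + 4) = 7*(4 + p) = 28 + 7*p)
K = -78 (K = -6*13 = -78)
Z(B, P) = √(28 + P)
O(-93) + Z(201, K) = (28 + 7*(-93)) + √(28 - 78) = (28 - 651) + √(-50) = -623 + 5*I*√2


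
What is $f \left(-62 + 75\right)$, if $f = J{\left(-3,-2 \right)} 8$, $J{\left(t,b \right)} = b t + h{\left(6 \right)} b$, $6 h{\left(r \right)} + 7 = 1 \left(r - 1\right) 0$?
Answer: $\frac{2600}{3} \approx 866.67$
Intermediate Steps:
$h{\left(r \right)} = - \frac{7}{6}$ ($h{\left(r \right)} = - \frac{7}{6} + \frac{1 \left(r - 1\right) 0}{6} = - \frac{7}{6} + \frac{1 \left(-1 + r\right) 0}{6} = - \frac{7}{6} + \frac{\left(-1 + r\right) 0}{6} = - \frac{7}{6} + \frac{1}{6} \cdot 0 = - \frac{7}{6} + 0 = - \frac{7}{6}$)
$J{\left(t,b \right)} = - \frac{7 b}{6} + b t$ ($J{\left(t,b \right)} = b t - \frac{7 b}{6} = - \frac{7 b}{6} + b t$)
$f = \frac{200}{3}$ ($f = \frac{1}{6} \left(-2\right) \left(-7 + 6 \left(-3\right)\right) 8 = \frac{1}{6} \left(-2\right) \left(-7 - 18\right) 8 = \frac{1}{6} \left(-2\right) \left(-25\right) 8 = \frac{25}{3} \cdot 8 = \frac{200}{3} \approx 66.667$)
$f \left(-62 + 75\right) = \frac{200 \left(-62 + 75\right)}{3} = \frac{200}{3} \cdot 13 = \frac{2600}{3}$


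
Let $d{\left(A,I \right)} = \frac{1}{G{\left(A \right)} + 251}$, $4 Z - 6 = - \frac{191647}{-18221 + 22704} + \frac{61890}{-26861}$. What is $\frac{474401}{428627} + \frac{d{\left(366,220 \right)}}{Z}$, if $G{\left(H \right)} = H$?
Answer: $\frac{1376321482206130099}{1243709522461034981} \approx 1.1066$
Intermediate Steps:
$Z = - \frac{4702775759}{481671452}$ ($Z = \frac{3}{2} + \frac{- \frac{191647}{-18221 + 22704} + \frac{61890}{-26861}}{4} = \frac{3}{2} + \frac{- \frac{191647}{4483} + 61890 \left(- \frac{1}{26861}\right)}{4} = \frac{3}{2} + \frac{\left(-191647\right) \frac{1}{4483} - \frac{61890}{26861}}{4} = \frac{3}{2} + \frac{- \frac{191647}{4483} - \frac{61890}{26861}}{4} = \frac{3}{2} + \frac{1}{4} \left(- \frac{5425282937}{120417863}\right) = \frac{3}{2} - \frac{5425282937}{481671452} = - \frac{4702775759}{481671452} \approx -9.7635$)
$d{\left(A,I \right)} = \frac{1}{251 + A}$ ($d{\left(A,I \right)} = \frac{1}{A + 251} = \frac{1}{251 + A}$)
$\frac{474401}{428627} + \frac{d{\left(366,220 \right)}}{Z} = \frac{474401}{428627} + \frac{1}{\left(251 + 366\right) \left(- \frac{4702775759}{481671452}\right)} = 474401 \cdot \frac{1}{428627} + \frac{1}{617} \left(- \frac{481671452}{4702775759}\right) = \frac{474401}{428627} + \frac{1}{617} \left(- \frac{481671452}{4702775759}\right) = \frac{474401}{428627} - \frac{481671452}{2901612643303} = \frac{1376321482206130099}{1243709522461034981}$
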